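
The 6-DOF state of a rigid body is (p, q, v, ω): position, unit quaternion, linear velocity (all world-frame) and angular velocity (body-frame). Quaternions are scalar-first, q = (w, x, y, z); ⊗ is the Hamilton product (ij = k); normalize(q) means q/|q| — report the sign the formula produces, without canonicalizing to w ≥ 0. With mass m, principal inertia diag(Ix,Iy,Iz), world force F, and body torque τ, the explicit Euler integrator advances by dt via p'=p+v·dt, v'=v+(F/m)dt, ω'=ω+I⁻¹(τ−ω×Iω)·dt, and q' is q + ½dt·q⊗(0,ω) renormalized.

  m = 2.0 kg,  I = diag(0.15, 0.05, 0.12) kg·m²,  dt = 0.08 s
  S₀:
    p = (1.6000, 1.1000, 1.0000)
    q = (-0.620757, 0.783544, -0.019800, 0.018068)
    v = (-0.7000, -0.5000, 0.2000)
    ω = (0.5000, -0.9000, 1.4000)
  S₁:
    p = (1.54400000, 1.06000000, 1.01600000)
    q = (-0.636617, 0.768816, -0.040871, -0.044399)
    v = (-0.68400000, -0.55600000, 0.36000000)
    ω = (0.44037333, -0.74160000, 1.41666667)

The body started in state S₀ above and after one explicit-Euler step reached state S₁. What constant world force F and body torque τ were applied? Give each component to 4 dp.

F = (0.4000, -1.4000, 4.0000)
τ = (-0.2000, 0.1200, 0.0700)

velocity change Δv = (0.01600000, -0.05600000, 0.16000000)
applied force F = (0.4000, -1.4000, 4.0000)
Δω = ω₁−ω₀ = (-0.05962667, 0.15840000, 0.01666667)
τ = I·(Δω/dt) + ω₀×(Iω₀) = (-0.2000, 0.1200, 0.0700)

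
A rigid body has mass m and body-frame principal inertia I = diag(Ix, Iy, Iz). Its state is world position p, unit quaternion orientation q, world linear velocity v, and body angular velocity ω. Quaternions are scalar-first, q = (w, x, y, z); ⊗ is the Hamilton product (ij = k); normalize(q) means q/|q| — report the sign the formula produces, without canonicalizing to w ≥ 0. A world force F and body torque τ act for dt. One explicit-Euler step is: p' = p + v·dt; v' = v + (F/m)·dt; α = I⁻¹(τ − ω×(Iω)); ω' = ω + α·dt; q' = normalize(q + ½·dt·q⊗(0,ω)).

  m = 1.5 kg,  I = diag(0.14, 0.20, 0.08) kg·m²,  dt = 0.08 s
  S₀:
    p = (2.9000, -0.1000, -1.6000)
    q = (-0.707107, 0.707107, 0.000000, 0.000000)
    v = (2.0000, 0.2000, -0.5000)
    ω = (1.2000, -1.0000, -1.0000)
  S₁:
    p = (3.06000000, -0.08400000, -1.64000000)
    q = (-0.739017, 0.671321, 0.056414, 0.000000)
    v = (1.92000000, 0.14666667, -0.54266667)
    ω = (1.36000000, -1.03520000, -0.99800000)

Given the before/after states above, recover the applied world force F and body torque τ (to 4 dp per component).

F = (-1.5000, -1.0000, -0.8000)
τ = (0.1600, -0.1600, -0.0700)

v₁ − v₀ = (-0.08000000, -0.05333333, -0.04266667)
F = m·Δv/dt = (-1.5000, -1.0000, -0.8000)
rate change Δω = (0.16000000, -0.03520000, 0.00200000)
precession coupling = (-0.1200, -0.0720, -0.0720)
τ = I·(Δω/dt) + ω₀×(Iω₀) = (0.1600, -0.1600, -0.0700)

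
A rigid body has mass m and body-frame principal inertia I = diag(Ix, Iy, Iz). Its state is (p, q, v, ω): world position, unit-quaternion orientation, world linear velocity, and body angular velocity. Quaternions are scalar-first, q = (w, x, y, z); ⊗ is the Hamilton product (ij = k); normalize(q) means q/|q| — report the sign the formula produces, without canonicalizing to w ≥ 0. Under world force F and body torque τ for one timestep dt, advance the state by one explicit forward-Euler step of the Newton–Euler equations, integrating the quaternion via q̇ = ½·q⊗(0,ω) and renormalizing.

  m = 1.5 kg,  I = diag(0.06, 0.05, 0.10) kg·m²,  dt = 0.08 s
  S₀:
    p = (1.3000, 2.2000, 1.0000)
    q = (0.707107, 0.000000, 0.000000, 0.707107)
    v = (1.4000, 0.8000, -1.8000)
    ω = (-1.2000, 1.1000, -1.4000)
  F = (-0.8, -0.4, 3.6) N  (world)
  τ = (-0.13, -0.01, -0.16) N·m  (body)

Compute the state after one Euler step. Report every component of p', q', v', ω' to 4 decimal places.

a = (-0.5333, -0.2667, 2.4000)
new position p' = (1.4120, 2.2640, 0.8560)
v' = v + a·dt = (1.3573, 0.7787, -1.6080)
angular accel α = (-0.8833, 1.1440, -1.7320)
ω + α·dt = (-1.2707, 1.1915, -1.5386)
Hamilton product q⊗(0,ω) = (0.9899498, -1.6263461, -0.0707107, -0.9899498)
q + ½dt·q⊗(0,ω), renormalized = (0.7440, -0.0648, -0.0028, 0.6651)

p' = (1.4120, 2.2640, 0.8560)
q' = (0.7440, -0.0648, -0.0028, 0.6651)
v' = (1.3573, 0.7787, -1.6080)
ω' = (-1.2707, 1.1915, -1.5386)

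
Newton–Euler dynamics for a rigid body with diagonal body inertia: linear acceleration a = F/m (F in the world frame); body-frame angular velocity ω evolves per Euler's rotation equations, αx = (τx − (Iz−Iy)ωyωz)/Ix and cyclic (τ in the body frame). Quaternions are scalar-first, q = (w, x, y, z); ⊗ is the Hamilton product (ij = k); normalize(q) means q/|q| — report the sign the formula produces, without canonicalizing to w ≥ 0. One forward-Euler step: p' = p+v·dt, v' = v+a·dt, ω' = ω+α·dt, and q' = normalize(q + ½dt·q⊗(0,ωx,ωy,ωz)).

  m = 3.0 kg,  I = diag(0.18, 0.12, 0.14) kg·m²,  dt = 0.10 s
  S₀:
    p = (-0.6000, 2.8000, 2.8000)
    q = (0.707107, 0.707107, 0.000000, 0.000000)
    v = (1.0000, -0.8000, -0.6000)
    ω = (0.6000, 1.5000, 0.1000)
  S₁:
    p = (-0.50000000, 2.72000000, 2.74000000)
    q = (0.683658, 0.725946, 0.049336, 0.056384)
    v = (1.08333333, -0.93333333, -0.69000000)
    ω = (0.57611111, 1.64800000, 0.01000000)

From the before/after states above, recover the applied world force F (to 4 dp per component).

F = (2.5000, -4.0000, -2.7000)

Δv = v₁−v₀ = (0.08333333, -0.13333333, -0.09000000)
F = m·Δv/dt = (2.5000, -4.0000, -2.7000)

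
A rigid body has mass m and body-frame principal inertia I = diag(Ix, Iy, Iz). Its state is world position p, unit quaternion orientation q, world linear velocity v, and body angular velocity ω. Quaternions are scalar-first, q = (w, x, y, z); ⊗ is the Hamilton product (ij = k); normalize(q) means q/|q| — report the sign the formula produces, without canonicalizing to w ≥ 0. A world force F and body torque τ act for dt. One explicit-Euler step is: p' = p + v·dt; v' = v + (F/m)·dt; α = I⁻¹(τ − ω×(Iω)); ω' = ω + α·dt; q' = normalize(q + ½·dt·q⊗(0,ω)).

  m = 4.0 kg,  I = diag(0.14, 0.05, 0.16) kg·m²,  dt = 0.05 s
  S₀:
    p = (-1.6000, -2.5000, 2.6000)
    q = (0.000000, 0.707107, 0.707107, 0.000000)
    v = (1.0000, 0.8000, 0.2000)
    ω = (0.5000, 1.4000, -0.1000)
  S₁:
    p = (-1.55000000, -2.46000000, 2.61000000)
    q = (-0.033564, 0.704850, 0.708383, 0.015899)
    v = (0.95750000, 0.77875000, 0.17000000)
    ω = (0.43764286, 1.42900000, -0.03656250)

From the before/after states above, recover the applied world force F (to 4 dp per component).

F = (-3.4000, -1.7000, -2.4000)

Δv = v₁−v₀ = (-0.04250000, -0.02125000, -0.03000000)
applied force F = (-3.4000, -1.7000, -2.4000)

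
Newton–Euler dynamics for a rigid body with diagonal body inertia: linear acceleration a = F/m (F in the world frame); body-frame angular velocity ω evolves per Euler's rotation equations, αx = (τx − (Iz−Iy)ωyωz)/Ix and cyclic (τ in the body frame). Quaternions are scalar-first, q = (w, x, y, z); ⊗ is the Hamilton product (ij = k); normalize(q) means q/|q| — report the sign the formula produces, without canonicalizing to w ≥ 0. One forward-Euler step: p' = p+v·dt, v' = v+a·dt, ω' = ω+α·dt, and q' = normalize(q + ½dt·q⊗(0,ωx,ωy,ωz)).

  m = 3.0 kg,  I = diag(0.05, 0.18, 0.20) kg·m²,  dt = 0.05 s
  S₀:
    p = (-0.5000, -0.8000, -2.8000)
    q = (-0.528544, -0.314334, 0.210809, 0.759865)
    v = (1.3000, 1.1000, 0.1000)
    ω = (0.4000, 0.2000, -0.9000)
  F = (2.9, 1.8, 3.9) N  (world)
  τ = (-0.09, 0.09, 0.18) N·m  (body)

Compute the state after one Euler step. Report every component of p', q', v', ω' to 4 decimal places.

p' = (-0.4350, -0.7450, -2.7950)
q' = (-0.5092, -0.3281, 0.2086, 0.7678)
v' = (1.3483, 1.1300, 0.1650)
ω' = (0.3136, 0.2100, -0.8576)

a = F/m = (0.9667, 0.6000, 1.3000)
p + v·dt = (-0.4350, -0.7450, -2.7950)
new velocity v' = (1.3483, 1.1300, 0.1650)
(τ − ω×Iω)/I = (-1.7280, 0.2000, 0.8480)
ω' = ω + α·dt = (0.3136, 0.2100, -0.8576)
q⊗(0,ω) = (0.7674503, -0.5531187, -0.0846634, 0.3284992)
updated quaternion q' = (-0.5092, -0.3281, 0.2086, 0.7678)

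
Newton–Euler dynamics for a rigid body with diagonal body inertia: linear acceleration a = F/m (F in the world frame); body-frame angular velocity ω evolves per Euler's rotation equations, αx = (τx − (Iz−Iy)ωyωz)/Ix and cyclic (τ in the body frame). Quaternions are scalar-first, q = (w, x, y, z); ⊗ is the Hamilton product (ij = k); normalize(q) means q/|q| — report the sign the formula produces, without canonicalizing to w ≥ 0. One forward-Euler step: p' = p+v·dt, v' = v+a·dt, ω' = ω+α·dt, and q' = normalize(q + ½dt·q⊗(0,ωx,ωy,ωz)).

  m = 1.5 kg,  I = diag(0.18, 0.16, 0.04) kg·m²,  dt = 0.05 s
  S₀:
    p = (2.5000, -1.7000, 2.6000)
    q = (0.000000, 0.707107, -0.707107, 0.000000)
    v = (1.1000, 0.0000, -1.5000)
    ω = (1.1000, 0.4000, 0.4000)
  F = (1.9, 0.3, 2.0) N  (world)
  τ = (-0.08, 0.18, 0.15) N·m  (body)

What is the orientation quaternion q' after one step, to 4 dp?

q' = (-0.0124, 0.6997, -0.7138, 0.0265)

Hamilton product q⊗(0,ω) = (-0.4949749, -0.2828428, -0.2828428, 1.0606605)
q' = normalize(q + ½dt·q⊗(0,ω)) = (-0.0124, 0.6997, -0.7138, 0.0265)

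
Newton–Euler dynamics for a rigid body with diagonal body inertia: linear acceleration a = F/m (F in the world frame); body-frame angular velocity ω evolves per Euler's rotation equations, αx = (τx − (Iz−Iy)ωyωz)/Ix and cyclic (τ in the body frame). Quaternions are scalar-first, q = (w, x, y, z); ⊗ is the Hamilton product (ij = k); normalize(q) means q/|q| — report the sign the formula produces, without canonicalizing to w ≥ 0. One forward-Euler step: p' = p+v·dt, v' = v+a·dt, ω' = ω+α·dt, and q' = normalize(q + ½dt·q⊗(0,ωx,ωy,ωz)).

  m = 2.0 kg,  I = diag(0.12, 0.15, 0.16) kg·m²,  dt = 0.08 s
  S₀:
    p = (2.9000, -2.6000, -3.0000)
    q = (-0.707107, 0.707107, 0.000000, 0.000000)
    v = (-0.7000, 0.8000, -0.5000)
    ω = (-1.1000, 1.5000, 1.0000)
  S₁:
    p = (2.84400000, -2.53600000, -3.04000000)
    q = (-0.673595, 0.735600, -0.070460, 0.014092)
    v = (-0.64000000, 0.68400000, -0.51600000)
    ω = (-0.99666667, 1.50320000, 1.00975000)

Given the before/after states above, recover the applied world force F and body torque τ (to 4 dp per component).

F = (1.5000, -2.9000, -0.4000)
τ = (0.1700, 0.0500, -0.0300)

v₁ − v₀ = (0.06000000, -0.11600000, -0.01600000)
F = m·Δv/dt = (1.5000, -2.9000, -0.4000)
rate change Δω = (0.10333333, 0.00320000, 0.00975000)
applied torque τ = (0.1700, 0.0500, -0.0300)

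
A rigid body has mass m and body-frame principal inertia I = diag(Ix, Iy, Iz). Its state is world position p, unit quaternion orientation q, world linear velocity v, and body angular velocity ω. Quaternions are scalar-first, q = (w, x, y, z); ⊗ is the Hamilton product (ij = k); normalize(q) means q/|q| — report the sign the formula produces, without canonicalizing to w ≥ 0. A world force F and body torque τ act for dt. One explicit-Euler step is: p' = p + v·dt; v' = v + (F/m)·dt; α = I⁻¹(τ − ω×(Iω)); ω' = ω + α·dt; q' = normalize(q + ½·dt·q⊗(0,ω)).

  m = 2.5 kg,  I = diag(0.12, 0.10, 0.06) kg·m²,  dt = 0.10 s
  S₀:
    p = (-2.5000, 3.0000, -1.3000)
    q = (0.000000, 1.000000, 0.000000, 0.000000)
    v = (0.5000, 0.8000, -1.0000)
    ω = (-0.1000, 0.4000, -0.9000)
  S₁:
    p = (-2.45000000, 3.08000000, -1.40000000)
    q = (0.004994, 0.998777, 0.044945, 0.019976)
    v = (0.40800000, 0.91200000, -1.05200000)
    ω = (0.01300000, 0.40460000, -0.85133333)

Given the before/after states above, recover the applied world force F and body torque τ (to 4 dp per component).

F = (-2.3000, 2.8000, -1.3000)
τ = (0.1500, 0.0100, 0.0300)

v₁ − v₀ = (-0.09200000, 0.11200000, -0.05200000)
F = m·Δv/dt = (-2.3000, 2.8000, -1.3000)
rate change Δω = (0.11300000, 0.00460000, 0.04866667)
gyro term ω₀×Iω₀ = (0.0144, 0.0054, 0.0008)
applied torque τ = (0.1500, 0.0100, 0.0300)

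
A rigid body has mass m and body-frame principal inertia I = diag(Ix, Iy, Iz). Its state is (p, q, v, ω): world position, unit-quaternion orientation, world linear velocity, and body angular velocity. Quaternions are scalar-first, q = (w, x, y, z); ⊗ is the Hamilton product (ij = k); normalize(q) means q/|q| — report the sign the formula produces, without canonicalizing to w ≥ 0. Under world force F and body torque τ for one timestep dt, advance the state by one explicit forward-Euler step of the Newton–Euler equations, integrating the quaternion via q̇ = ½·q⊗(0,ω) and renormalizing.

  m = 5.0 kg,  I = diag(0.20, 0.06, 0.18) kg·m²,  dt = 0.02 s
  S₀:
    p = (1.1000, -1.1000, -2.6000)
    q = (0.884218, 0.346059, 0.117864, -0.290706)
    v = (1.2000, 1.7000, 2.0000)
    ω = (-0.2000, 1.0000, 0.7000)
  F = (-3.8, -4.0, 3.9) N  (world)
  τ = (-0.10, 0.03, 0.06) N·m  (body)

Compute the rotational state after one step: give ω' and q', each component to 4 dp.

ω' = (-0.2184, 1.0109, 0.7036)
q' = (0.8857, 0.3480, 0.1249, -0.2808)

precession coupling ω×(Iω) = (0.0840, -0.0028, 0.0280)
α = I⁻¹(τ − ω×Iω) = (-0.9200, 0.5467, 0.1778)
ω' = ω + α·dt = (-0.2184, 1.0109, 0.7036)
Hamilton product q⊗(0,ω) = (0.1548420, 0.1963672, 0.7001179, 0.9885844)
q' = normalize(q + ½dt·q⊗(0,ω)) = (0.8857, 0.3480, 0.1249, -0.2808)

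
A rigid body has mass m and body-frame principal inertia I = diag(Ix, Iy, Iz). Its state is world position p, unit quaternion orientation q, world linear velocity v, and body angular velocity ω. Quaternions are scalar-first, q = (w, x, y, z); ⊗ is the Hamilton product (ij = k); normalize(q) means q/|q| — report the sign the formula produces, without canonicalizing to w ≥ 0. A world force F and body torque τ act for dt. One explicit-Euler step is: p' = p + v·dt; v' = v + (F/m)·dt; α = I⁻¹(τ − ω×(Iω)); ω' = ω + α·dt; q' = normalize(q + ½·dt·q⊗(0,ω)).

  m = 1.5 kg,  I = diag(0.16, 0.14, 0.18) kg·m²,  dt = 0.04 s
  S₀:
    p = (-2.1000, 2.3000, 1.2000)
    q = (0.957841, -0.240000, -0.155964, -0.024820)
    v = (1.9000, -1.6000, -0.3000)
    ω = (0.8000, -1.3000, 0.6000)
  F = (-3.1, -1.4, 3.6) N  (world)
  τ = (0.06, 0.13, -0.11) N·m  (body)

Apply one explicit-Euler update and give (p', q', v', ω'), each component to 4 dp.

p' = (-2.0240, 2.2360, 1.1880)
q' = (0.9574, -0.2271, -0.1783, -0.0046)
v' = (1.8173, -1.6373, -0.2040)
ω' = (0.8228, -1.2601, 0.5709)

gyro term ω×Iω = (-0.0312, -0.0096, 0.0208)
α = I⁻¹(τ − ω×Iω) = (0.5700, 0.9971, -0.7267)
ω' = ω + α·dt = (0.8228, -1.2601, 0.5709)
2q̇ = q⊗(0,ω) = (0.0041388, 0.6404284, -1.1210493, 1.0114758)
q + ½dt·q⊗(0,ω), renormalized = (0.9574, -0.2271, -0.1783, -0.0046)
p + v·dt = (-2.0240, 2.2360, 1.1880)
v + (F/m)dt = (1.8173, -1.6373, -0.2040)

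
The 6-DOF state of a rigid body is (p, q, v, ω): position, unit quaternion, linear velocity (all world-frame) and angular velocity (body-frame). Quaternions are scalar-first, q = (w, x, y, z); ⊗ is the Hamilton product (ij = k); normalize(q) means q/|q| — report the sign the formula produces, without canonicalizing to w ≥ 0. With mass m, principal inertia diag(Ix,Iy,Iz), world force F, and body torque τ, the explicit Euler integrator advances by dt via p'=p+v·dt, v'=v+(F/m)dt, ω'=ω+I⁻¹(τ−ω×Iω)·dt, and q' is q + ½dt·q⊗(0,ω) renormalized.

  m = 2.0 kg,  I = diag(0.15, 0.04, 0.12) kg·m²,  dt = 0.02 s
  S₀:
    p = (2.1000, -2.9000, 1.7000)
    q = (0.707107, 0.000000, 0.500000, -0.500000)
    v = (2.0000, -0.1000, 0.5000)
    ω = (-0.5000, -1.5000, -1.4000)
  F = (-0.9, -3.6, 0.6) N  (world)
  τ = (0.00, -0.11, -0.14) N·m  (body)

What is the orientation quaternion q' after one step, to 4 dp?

Hamilton product q⊗(0,ω) = (0.0500000, -1.8035535, -0.8106605, -0.7399498)
updated quaternion q' = (0.7074, -0.0180, 0.4918, -0.5073)

q' = (0.7074, -0.0180, 0.4918, -0.5073)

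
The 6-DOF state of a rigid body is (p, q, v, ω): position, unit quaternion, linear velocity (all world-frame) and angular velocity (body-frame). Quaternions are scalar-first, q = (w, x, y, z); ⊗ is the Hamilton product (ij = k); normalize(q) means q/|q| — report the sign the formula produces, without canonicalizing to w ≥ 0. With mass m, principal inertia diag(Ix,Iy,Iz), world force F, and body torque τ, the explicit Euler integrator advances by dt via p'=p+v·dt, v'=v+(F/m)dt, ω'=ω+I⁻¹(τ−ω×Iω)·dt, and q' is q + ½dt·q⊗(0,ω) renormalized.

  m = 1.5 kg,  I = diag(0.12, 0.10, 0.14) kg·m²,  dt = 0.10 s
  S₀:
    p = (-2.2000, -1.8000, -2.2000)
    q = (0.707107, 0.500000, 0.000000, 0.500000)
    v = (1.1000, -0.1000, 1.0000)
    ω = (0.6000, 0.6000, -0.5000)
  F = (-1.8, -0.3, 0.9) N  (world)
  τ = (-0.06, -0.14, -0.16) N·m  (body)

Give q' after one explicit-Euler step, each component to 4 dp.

Hamilton product q⊗(0,ω) = (-0.0500000, 0.1242642, 0.9742642, -0.0535535)
updated quaternion q' = (0.7038, 0.5056, 0.0487, 0.4967)

q' = (0.7038, 0.5056, 0.0487, 0.4967)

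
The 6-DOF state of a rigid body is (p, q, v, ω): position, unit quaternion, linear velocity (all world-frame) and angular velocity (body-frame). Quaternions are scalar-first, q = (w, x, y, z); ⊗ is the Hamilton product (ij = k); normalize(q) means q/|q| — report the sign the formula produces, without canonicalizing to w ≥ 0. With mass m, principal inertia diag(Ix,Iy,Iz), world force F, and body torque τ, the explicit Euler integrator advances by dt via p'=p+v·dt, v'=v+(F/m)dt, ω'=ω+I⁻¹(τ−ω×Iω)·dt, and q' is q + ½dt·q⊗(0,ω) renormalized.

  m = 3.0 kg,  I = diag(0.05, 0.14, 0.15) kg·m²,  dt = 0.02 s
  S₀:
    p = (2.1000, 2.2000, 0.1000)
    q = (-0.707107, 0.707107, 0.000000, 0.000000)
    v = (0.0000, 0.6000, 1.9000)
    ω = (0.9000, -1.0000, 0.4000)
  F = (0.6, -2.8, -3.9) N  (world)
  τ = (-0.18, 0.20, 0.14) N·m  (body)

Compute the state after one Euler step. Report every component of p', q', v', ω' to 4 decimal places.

p' = (2.1000, 2.2120, 0.1380)
q' = (-0.7134, 0.7007, 0.0042, -0.0099)
v' = (0.0040, 0.5813, 1.8740)
ω' = (0.8296, -0.9663, 0.4295)

linear accel F/m = (0.2000, -0.9333, -1.3000)
p + v·dt = (2.1000, 2.2120, 0.1380)
v + (F/m)dt = (0.0040, 0.5813, 1.8740)
gyro term ω×Iω = (-0.0040, -0.0360, -0.0810)
(τ − ω×Iω)/I = (-3.5200, 1.6857, 1.4733)
ω' = ω + α·dt = (0.8296, -0.9663, 0.4295)
Hamilton product q⊗(0,ω) = (-0.6363963, -0.6363963, 0.4242642, -0.9899498)
q + ½dt·q⊗(0,ω), renormalized = (-0.7134, 0.7007, 0.0042, -0.0099)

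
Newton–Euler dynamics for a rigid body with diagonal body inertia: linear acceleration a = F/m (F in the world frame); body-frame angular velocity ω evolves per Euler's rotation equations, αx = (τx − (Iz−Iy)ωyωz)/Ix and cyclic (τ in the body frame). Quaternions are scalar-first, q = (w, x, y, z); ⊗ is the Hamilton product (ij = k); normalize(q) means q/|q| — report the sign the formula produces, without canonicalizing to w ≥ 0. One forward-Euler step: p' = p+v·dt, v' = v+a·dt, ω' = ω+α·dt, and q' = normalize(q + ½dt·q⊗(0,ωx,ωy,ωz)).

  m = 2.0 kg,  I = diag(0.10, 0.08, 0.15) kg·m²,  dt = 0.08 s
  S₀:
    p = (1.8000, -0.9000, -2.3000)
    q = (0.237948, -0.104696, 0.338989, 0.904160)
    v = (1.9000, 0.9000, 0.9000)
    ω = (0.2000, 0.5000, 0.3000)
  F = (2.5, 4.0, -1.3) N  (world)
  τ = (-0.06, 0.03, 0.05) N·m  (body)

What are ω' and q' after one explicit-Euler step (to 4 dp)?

ω' = (0.1436, 0.5330, 0.3277)
q' = (0.2211, -0.1168, 0.3521, 0.9019)

gyro term ω×Iω = (0.0105, -0.0030, -0.0020)
α = I⁻¹(τ − ω×Iω) = (-0.7050, 0.4125, 0.3467)
new body rate ω' = (0.1436, 0.5330, 0.3277)
q⊗(0,ω) = (-0.4198033, -0.3027937, 0.3312148, -0.0487614)
q + ½dt·q⊗(0,ω), renormalized = (0.2211, -0.1168, 0.3521, 0.9019)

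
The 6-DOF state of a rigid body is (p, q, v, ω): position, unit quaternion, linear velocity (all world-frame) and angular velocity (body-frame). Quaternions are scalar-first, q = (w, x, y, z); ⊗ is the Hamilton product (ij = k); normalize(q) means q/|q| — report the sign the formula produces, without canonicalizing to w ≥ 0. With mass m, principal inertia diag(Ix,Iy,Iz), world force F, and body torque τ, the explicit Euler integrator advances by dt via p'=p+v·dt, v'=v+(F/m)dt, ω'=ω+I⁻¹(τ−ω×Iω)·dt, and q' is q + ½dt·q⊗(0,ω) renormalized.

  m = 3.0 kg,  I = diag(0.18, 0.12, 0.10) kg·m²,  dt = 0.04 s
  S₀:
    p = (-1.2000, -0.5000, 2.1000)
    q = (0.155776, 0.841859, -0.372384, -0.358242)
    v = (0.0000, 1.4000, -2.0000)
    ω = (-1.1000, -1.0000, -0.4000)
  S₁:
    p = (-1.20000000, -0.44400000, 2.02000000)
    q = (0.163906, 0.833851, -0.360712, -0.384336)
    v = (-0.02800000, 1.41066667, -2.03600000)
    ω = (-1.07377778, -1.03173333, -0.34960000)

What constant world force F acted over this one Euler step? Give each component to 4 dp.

Δv = v₁−v₀ = (-0.02800000, 0.01066667, -0.03600000)
F = m·Δv/dt = (-2.1000, 0.8000, -2.7000)

F = (-2.1000, 0.8000, -2.7000)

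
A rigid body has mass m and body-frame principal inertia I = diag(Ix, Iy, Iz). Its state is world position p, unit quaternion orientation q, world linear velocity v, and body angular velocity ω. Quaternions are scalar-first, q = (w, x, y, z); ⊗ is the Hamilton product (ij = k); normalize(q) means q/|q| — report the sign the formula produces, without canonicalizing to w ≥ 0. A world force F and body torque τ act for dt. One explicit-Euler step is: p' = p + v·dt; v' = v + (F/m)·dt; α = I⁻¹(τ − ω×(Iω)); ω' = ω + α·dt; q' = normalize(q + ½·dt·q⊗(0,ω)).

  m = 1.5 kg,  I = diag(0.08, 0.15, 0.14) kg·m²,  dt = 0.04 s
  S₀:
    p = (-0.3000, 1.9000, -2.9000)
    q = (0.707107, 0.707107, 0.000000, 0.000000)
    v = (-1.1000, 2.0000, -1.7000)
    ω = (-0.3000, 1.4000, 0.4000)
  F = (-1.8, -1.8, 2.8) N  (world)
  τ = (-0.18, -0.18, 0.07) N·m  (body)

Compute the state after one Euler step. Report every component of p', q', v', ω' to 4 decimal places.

p' = p + v·dt = (-0.3440, 1.9800, -2.9680)
new velocity v' = (-1.1480, 1.9520, -1.6253)
angular accel α = (-2.1800, -1.2480, 0.7100)
new body rate ω' = (-0.3872, 1.3501, 0.4284)
q⊗(0,ω) = (0.2121321, -0.2121321, 0.7071070, 1.2727926)
updated quaternion q' = (0.7110, 0.7026, 0.0141, 0.0254)

p' = (-0.3440, 1.9800, -2.9680)
q' = (0.7110, 0.7026, 0.0141, 0.0254)
v' = (-1.1480, 1.9520, -1.6253)
ω' = (-0.3872, 1.3501, 0.4284)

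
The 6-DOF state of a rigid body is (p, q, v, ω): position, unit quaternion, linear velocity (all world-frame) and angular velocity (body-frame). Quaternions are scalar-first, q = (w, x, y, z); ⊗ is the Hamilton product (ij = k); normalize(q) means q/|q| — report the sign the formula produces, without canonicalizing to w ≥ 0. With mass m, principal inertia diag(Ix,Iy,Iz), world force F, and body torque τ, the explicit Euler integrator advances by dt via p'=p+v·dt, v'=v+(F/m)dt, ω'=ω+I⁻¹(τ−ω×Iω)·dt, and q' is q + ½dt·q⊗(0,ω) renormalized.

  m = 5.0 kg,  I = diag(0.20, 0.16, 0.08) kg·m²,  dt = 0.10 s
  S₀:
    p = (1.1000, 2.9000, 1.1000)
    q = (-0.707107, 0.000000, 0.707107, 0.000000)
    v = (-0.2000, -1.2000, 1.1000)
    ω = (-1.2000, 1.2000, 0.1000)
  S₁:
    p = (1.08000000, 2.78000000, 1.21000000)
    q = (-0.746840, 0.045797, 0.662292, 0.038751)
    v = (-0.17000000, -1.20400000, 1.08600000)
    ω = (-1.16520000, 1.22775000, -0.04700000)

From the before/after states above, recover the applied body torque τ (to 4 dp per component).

ω₁ − ω₀ = (0.03480000, 0.02775000, -0.14700000)
I·α + gyro = (0.0600, 0.0300, -0.0600)

τ = (0.0600, 0.0300, -0.0600)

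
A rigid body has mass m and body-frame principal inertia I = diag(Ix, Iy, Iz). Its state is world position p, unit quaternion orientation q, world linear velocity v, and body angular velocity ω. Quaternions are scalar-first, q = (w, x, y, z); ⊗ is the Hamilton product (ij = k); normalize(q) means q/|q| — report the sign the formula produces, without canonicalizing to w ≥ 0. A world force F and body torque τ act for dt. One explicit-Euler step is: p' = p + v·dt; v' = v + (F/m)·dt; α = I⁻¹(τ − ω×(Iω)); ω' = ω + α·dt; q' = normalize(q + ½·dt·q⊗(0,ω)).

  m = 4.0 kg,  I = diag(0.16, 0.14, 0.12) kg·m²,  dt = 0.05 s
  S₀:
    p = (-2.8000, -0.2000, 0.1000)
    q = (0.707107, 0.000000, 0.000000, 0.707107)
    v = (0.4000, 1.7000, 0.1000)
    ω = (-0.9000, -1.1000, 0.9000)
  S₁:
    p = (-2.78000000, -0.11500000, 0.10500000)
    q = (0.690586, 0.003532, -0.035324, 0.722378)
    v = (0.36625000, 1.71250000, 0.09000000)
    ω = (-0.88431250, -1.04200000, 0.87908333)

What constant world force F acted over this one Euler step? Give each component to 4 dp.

F = (-2.7000, 1.0000, -0.8000)

Δv = v₁−v₀ = (-0.03375000, 0.01250000, -0.01000000)
applied force F = (-2.7000, 1.0000, -0.8000)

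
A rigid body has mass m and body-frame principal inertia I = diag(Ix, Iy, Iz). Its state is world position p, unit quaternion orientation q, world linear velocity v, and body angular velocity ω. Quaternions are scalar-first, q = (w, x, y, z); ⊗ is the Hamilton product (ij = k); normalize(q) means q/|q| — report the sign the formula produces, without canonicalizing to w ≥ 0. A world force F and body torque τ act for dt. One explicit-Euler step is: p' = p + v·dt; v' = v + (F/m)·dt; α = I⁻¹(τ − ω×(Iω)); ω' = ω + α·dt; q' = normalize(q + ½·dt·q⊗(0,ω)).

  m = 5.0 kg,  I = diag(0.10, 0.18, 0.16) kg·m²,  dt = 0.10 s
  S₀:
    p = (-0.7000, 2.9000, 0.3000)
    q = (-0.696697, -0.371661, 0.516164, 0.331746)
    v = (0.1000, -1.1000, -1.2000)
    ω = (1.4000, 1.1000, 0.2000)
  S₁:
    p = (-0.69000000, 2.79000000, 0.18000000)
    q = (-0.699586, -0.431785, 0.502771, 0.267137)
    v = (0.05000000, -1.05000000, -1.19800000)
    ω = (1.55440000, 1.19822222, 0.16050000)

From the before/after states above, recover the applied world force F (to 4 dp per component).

Δv = v₁−v₀ = (-0.05000000, 0.05000000, 0.00200000)
F = m·Δv/dt = (-2.5000, 2.5000, 0.1000)

F = (-2.5000, 2.5000, 0.1000)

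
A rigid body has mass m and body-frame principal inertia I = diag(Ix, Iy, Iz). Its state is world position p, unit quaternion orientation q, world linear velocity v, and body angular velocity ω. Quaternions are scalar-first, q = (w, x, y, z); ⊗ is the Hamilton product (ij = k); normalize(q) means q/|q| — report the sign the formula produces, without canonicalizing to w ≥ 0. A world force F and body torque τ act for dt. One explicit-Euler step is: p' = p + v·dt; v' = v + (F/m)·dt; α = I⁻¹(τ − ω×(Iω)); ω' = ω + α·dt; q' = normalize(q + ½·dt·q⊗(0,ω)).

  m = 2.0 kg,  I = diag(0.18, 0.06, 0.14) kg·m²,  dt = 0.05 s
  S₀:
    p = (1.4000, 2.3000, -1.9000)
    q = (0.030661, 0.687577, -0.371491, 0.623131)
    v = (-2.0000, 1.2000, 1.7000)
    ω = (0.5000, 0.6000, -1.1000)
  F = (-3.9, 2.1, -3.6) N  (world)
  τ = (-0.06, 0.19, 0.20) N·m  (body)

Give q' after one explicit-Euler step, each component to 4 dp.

2q̇ = q⊗(0,ω) = (0.5645502, 0.0500920, 1.0862968, 0.5645646)
q' = normalize(q + ½dt·q⊗(0,ω)) = (0.0447, 0.6884, -0.3441, 0.6369)

q' = (0.0447, 0.6884, -0.3441, 0.6369)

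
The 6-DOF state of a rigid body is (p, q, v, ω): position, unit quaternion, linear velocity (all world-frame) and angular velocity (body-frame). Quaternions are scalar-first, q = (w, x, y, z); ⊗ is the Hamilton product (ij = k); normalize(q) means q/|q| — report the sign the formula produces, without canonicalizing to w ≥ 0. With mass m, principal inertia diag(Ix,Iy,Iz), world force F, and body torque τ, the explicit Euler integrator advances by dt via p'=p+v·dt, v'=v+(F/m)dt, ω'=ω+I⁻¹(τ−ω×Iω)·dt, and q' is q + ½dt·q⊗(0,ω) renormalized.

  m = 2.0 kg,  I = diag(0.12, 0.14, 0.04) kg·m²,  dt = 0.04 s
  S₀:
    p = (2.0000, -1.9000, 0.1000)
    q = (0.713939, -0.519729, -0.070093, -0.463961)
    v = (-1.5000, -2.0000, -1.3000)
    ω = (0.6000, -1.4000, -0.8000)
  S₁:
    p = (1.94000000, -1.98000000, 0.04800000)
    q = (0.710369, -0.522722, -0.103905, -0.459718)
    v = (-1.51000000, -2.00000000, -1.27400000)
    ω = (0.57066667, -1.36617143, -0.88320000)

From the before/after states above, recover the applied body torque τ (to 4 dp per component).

τ = (-0.2000, 0.0800, -0.1000)

ω₁ − ω₀ = (-0.02933333, 0.03382857, -0.08320000)
ω₀×(Iω₀) = (-0.1120, -0.0384, -0.0168)
τ = I·(Δω/dt) + ω₀×(Iω₀) = (-0.2000, 0.0800, -0.1000)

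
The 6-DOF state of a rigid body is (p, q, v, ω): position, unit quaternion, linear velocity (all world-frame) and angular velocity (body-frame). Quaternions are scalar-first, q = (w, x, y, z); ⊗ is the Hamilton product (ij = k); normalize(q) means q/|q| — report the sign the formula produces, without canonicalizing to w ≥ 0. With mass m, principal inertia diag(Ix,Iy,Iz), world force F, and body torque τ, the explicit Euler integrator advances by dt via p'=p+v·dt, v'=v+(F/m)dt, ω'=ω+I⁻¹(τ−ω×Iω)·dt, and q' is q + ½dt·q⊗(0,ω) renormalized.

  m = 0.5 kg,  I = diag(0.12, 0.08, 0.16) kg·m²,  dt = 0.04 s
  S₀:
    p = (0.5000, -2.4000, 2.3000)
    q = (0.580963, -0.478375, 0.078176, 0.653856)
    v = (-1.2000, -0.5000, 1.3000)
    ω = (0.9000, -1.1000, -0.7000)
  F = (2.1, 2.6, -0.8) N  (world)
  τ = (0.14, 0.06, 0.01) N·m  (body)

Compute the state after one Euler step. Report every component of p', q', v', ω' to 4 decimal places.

p' = (0.4520, -2.4200, 2.3520)
q' = (0.6001, -0.4544, 0.0704, 0.6545)
v' = (-1.0320, -0.2920, 1.2360)
ω' = (0.9261, -1.0826, -0.7074)

new position p' = (0.4520, -2.4200, 2.3520)
v + (F/m)dt = (-1.0320, -0.2920, 1.2360)
(τ − ω×Iω)/I = (0.6533, 0.4350, -0.1850)
ω' = ω + α·dt = (0.9261, -1.0826, -0.7074)
Hamilton product q⊗(0,ω) = (0.9742303, 1.1873851, -0.3854514, 0.0491800)
updated quaternion q' = (0.6001, -0.4544, 0.0704, 0.6545)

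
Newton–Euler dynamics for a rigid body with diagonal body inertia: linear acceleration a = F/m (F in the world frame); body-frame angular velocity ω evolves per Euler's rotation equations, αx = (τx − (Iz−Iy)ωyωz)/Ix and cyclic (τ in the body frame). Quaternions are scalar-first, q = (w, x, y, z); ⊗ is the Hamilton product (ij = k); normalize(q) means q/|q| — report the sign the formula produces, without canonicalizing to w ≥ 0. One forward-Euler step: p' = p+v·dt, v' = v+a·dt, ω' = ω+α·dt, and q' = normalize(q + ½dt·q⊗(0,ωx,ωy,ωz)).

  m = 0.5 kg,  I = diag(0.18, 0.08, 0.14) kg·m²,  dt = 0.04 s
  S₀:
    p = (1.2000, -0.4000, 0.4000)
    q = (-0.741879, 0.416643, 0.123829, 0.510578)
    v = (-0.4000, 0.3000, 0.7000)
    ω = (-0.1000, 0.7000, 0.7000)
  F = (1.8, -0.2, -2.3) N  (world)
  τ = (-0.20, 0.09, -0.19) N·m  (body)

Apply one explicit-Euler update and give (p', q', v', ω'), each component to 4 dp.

a = F/m = (3.6000, -0.4000, -4.6000)
p + v·dt = (1.1840, -0.3880, 0.4280)
v' = v + a·dt = (-0.2560, 0.2840, 0.5160)
α = I⁻¹(τ − ω×Iω) = (-1.2744, 1.1600, -1.4071)
ω' = ω + α·dt = (-0.1510, 0.7464, 0.6437)
Hamilton product q⊗(0,ω) = (-0.4024206, -0.1965364, -0.8620232, -0.2152823)
q' = normalize(q + ½dt·q⊗(0,ω)) = (-0.7498, 0.4126, 0.1066, 0.5062)

p' = (1.1840, -0.3880, 0.4280)
q' = (-0.7498, 0.4126, 0.1066, 0.5062)
v' = (-0.2560, 0.2840, 0.5160)
ω' = (-0.1510, 0.7464, 0.6437)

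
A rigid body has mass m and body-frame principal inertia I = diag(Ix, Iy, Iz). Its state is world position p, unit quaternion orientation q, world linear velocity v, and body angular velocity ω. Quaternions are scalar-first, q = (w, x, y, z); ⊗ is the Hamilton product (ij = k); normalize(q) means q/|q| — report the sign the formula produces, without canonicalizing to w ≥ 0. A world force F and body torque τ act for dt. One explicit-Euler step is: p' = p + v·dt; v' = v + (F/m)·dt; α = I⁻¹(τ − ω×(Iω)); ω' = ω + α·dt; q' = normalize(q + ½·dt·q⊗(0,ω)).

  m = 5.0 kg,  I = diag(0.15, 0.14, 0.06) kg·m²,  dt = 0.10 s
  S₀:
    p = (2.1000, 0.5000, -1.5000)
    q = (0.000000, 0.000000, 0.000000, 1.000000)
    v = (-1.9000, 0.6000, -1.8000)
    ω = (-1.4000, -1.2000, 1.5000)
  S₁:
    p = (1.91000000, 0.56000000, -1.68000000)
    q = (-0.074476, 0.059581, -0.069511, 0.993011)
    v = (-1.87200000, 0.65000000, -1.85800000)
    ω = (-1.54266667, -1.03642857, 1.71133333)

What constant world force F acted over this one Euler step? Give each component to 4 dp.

F = (1.4000, 2.5000, -2.9000)

Δv = v₁−v₀ = (0.02800000, 0.05000000, -0.05800000)
m·(v₁−v₀)/dt = (1.4000, 2.5000, -2.9000)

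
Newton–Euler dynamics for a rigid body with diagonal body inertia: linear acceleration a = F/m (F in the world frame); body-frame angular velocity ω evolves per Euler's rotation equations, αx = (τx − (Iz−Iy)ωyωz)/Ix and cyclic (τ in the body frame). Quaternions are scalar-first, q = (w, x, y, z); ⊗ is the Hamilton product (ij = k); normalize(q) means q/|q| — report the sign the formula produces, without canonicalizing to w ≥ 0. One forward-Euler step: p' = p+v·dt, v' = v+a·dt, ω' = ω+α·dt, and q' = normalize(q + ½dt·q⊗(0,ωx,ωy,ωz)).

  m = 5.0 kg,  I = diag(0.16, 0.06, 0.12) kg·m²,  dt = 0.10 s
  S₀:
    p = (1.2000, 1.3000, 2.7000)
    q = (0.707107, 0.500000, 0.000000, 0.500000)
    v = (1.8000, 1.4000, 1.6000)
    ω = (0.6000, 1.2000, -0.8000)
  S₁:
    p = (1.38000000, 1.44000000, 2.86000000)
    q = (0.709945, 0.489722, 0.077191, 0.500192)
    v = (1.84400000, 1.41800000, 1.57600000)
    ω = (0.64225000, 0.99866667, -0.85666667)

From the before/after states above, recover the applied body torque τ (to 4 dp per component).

ω₁ − ω₀ = (0.04225000, -0.20133333, -0.05666667)
I·α + gyro = (0.0100, -0.1400, -0.1400)

τ = (0.0100, -0.1400, -0.1400)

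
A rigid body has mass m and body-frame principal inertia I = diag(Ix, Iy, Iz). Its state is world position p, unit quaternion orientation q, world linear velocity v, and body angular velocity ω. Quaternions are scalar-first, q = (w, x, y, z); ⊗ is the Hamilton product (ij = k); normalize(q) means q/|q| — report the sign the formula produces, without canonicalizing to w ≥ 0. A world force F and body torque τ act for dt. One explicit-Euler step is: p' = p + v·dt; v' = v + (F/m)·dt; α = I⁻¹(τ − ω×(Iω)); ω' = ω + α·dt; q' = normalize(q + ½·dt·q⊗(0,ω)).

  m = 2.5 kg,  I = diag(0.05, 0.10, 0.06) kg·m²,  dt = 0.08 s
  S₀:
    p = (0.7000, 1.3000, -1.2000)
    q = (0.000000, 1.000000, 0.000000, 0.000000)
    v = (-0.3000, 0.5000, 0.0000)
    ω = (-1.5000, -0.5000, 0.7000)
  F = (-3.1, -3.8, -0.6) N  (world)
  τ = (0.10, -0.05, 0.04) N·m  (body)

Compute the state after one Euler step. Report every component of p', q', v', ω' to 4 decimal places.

linear accel F/m = (-1.2400, -1.5200, -0.2400)
p + v·dt = (0.6760, 1.3400, -1.2000)
v' = v + a·dt = (-0.3992, 0.3784, -0.0192)
α = I⁻¹(τ − ω×Iω) = (1.7200, -0.6050, 0.0417)
ω + α·dt = (-1.3624, -0.5484, 0.7033)
2q̇ = q⊗(0,ω) = (1.5000000, 0.0000000, -0.7000000, -0.5000000)
updated quaternion q' = (0.0599, 0.9976, -0.0279, -0.0200)

p' = (0.6760, 1.3400, -1.2000)
q' = (0.0599, 0.9976, -0.0279, -0.0200)
v' = (-0.3992, 0.3784, -0.0192)
ω' = (-1.3624, -0.5484, 0.7033)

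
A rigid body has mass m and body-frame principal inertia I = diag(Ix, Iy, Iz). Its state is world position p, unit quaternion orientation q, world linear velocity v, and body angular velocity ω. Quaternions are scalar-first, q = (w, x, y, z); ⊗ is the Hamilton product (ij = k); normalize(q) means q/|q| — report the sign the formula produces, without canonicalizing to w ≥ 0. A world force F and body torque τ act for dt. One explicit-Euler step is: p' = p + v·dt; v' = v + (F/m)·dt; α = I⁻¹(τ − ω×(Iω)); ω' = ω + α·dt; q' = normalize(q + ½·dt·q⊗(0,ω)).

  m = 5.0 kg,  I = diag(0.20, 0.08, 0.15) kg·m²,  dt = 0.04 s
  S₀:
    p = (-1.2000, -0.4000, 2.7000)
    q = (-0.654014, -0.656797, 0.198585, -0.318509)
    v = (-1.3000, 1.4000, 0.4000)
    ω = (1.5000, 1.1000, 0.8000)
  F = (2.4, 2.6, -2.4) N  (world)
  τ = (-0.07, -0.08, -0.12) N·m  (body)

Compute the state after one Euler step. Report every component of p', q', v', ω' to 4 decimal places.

linear accel F/m = (0.4800, 0.5200, -0.4800)
new position p' = (-1.2520, -0.3440, 2.7160)
new velocity v' = (-1.2808, 1.4208, 0.3808)
α = I⁻¹(τ − ω×Iω) = (-0.6580, -1.7500, 0.5200)
ω + α·dt = (1.4737, 1.0300, 0.8208)
2q̇ = q⊗(0,ω) = (1.0215592, -0.4717931, -0.6717413, -1.5435654)
q' = normalize(q + ½dt·q⊗(0,ω)) = (-0.6331, -0.6657, 0.1850, -0.3491)

p' = (-1.2520, -0.3440, 2.7160)
q' = (-0.6331, -0.6657, 0.1850, -0.3491)
v' = (-1.2808, 1.4208, 0.3808)
ω' = (1.4737, 1.0300, 0.8208)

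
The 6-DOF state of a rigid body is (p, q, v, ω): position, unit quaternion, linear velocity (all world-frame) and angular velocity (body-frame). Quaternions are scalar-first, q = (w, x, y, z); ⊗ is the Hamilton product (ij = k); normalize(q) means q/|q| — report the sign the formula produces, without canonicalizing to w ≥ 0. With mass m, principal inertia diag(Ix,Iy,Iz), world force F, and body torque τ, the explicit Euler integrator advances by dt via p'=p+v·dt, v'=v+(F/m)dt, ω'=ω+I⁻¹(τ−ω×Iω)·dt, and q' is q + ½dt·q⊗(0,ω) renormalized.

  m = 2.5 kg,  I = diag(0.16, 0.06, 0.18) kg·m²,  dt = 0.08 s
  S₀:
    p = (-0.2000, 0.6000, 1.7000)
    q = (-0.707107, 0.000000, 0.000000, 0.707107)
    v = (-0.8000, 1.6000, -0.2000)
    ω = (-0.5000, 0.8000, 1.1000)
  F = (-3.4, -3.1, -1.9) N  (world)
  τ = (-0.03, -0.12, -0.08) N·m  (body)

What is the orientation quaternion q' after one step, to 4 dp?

q⊗(0,ω) = (-0.7778177, -0.2121321, -0.9192391, -0.7778177)
q' = normalize(q + ½dt·q⊗(0,ω)) = (-0.7370, -0.0085, -0.0367, 0.6749)

q' = (-0.7370, -0.0085, -0.0367, 0.6749)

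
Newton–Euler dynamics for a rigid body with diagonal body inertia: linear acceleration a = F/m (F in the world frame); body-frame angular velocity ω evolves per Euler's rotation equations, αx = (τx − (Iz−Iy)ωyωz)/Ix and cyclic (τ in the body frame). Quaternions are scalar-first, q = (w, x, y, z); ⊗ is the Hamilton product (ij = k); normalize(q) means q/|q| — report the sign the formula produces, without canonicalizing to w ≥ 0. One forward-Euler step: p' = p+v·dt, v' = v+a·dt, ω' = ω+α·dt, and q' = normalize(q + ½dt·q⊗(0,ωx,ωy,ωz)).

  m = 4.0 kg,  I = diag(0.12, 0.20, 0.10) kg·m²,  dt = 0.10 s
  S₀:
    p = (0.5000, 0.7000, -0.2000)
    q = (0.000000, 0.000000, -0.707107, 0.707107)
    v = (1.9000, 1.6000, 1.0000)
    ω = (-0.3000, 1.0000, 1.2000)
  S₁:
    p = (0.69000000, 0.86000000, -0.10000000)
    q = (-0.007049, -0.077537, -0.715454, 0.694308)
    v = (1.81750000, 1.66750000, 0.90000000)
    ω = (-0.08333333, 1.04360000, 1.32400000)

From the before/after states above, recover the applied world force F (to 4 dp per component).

v₁ − v₀ = (-0.08250000, 0.06750000, -0.10000000)
applied force F = (-3.3000, 2.7000, -4.0000)

F = (-3.3000, 2.7000, -4.0000)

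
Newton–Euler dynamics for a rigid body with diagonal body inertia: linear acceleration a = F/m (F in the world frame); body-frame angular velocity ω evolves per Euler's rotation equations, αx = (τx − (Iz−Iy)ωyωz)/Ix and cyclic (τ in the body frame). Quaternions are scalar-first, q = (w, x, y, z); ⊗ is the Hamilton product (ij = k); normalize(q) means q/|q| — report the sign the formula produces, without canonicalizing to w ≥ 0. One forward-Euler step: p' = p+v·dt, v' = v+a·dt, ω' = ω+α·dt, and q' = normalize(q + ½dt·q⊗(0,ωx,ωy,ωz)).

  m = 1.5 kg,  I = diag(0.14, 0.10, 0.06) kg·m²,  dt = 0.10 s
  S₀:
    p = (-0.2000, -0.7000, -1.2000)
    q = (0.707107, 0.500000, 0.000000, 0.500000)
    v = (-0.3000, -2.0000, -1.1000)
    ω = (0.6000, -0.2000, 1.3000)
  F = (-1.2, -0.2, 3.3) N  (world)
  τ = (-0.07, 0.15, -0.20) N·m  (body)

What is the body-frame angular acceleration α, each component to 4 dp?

α = (-0.5743, 0.8760, -3.4133)

precession coupling ω×(Iω) = (0.0104, 0.0624, 0.0048)
α = I⁻¹(τ − ω×Iω) = (-0.5743, 0.8760, -3.4133)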